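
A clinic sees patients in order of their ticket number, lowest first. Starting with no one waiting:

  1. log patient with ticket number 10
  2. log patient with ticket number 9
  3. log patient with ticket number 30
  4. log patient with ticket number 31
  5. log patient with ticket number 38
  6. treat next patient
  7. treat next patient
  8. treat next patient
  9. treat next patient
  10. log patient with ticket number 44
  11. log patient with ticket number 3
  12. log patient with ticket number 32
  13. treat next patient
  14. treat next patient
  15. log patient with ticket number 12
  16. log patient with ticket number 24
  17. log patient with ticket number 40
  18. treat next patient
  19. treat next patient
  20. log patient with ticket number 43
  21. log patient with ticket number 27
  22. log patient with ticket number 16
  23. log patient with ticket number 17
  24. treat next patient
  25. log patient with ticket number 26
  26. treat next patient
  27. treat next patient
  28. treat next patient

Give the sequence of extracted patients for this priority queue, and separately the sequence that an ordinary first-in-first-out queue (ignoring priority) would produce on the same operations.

insert 10 → {10}
insert 9 → {9, 10}
insert 30 → {9, 10, 30}
insert 31 → {9, 10, 30, 31}
insert 38 → {9, 10, 30, 31, 38}
treat next patient → 9; now {10, 30, 31, 38}
treat next patient → 10; now {30, 31, 38}
treat next patient → 30; now {31, 38}
treat next patient → 31; now {38}
insert 44 → {38, 44}
insert 3 → {3, 38, 44}
insert 32 → {3, 32, 38, 44}
treat next patient → 3; now {32, 38, 44}
treat next patient → 32; now {38, 44}
insert 12 → {12, 38, 44}
insert 24 → {12, 24, 38, 44}
insert 40 → {12, 24, 38, 40, 44}
treat next patient → 12; now {24, 38, 40, 44}
treat next patient → 24; now {38, 40, 44}
insert 43 → {38, 40, 43, 44}
insert 27 → {27, 38, 40, 43, 44}
insert 16 → {16, 27, 38, 40, 43, 44}
insert 17 → {16, 17, 27, 38, 40, 43, 44}
treat next patient → 16; now {17, 27, 38, 40, 43, 44}
insert 26 → {17, 26, 27, 38, 40, 43, 44}
treat next patient → 17; now {26, 27, 38, 40, 43, 44}
treat next patient → 26; now {27, 38, 40, 43, 44}
treat next patient → 27; now {38, 40, 43, 44}

priority queue: [9, 10, 30, 31, 3, 32, 12, 24, 16, 17, 26, 27]; FIFO queue: [10, 9, 30, 31, 38, 44, 3, 32, 12, 24, 40, 43]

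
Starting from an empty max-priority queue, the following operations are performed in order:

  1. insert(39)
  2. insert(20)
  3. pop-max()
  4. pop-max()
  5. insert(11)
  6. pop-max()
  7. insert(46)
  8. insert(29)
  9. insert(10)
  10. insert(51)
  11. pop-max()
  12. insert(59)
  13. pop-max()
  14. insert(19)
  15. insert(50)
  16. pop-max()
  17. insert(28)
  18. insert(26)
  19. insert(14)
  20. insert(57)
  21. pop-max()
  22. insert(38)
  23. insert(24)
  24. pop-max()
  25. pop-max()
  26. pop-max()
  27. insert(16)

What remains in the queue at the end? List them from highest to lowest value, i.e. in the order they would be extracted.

[28, 26, 24, 19, 16, 14, 10]

insert 39 → {39}
insert 20 → {39, 20}
pop-max → 39; now {20}
pop-max → 20; now {}
insert 11 → {11}
pop-max → 11; now {}
insert 46 → {46}
insert 29 → {46, 29}
insert 10 → {46, 29, 10}
insert 51 → {51, 46, 29, 10}
pop-max → 51; now {46, 29, 10}
insert 59 → {59, 46, 29, 10}
pop-max → 59; now {46, 29, 10}
insert 19 → {46, 29, 19, 10}
insert 50 → {50, 46, 29, 19, 10}
pop-max → 50; now {46, 29, 19, 10}
insert 28 → {46, 29, 28, 19, 10}
insert 26 → {46, 29, 28, 26, 19, 10}
insert 14 → {46, 29, 28, 26, 19, 14, 10}
insert 57 → {57, 46, 29, 28, 26, 19, 14, 10}
pop-max → 57; now {46, 29, 28, 26, 19, 14, 10}
insert 38 → {46, 38, 29, 28, 26, 19, 14, 10}
insert 24 → {46, 38, 29, 28, 26, 24, 19, 14, 10}
pop-max → 46; now {38, 29, 28, 26, 24, 19, 14, 10}
pop-max → 38; now {29, 28, 26, 24, 19, 14, 10}
pop-max → 29; now {28, 26, 24, 19, 14, 10}
insert 16 → {28, 26, 24, 19, 16, 14, 10}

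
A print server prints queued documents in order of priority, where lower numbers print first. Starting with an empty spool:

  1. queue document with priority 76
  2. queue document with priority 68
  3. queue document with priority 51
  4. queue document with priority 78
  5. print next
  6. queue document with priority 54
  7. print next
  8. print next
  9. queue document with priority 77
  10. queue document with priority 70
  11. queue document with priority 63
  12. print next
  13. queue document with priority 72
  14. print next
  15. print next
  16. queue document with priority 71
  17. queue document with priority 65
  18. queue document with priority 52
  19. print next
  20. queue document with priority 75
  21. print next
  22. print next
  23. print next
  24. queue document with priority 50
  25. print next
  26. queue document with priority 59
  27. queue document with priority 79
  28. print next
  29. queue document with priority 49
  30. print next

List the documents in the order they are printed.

[51, 54, 68, 63, 70, 72, 52, 65, 71, 75, 50, 59, 49]

insert 76 → {76}
insert 68 → {68, 76}
insert 51 → {51, 68, 76}
insert 78 → {51, 68, 76, 78}
print next → 51; now {68, 76, 78}
insert 54 → {54, 68, 76, 78}
print next → 54; now {68, 76, 78}
print next → 68; now {76, 78}
insert 77 → {76, 77, 78}
insert 70 → {70, 76, 77, 78}
insert 63 → {63, 70, 76, 77, 78}
print next → 63; now {70, 76, 77, 78}
insert 72 → {70, 72, 76, 77, 78}
print next → 70; now {72, 76, 77, 78}
print next → 72; now {76, 77, 78}
insert 71 → {71, 76, 77, 78}
insert 65 → {65, 71, 76, 77, 78}
insert 52 → {52, 65, 71, 76, 77, 78}
print next → 52; now {65, 71, 76, 77, 78}
insert 75 → {65, 71, 75, 76, 77, 78}
print next → 65; now {71, 75, 76, 77, 78}
print next → 71; now {75, 76, 77, 78}
print next → 75; now {76, 77, 78}
insert 50 → {50, 76, 77, 78}
print next → 50; now {76, 77, 78}
insert 59 → {59, 76, 77, 78}
insert 79 → {59, 76, 77, 78, 79}
print next → 59; now {76, 77, 78, 79}
insert 49 → {49, 76, 77, 78, 79}
print next → 49; now {76, 77, 78, 79}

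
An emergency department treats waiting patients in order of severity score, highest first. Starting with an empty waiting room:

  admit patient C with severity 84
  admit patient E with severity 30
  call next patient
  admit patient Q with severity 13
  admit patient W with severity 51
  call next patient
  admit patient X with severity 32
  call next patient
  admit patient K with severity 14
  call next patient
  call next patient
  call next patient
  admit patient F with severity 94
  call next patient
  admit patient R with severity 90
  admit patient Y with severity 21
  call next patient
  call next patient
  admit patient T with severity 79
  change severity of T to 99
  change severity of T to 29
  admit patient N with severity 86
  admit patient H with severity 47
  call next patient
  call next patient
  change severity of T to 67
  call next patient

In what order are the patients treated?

add C (severity 84) → {C:84}
add E (severity 30) → {C:84, E:30}
call next patient → C; now {E:30}
add Q (severity 13) → {E:30, Q:13}
add W (severity 51) → {W:51, E:30, Q:13}
call next patient → W; now {E:30, Q:13}
add X (severity 32) → {X:32, E:30, Q:13}
call next patient → X; now {E:30, Q:13}
add K (severity 14) → {E:30, K:14, Q:13}
call next patient → E; now {K:14, Q:13}
call next patient → K; now {Q:13}
call next patient → Q; now {}
add F (severity 94) → {F:94}
call next patient → F; now {}
add R (severity 90) → {R:90}
add Y (severity 21) → {R:90, Y:21}
call next patient → R; now {Y:21}
call next patient → Y; now {}
add T (severity 79) → {T:79}
update T to severity 99 → {T:99}
update T to severity 29 → {T:29}
add N (severity 86) → {N:86, T:29}
add H (severity 47) → {N:86, H:47, T:29}
call next patient → N; now {H:47, T:29}
call next patient → H; now {T:29}
update T to severity 67 → {T:67}
call next patient → T; now {}

C, W, X, E, K, Q, F, R, Y, N, H, T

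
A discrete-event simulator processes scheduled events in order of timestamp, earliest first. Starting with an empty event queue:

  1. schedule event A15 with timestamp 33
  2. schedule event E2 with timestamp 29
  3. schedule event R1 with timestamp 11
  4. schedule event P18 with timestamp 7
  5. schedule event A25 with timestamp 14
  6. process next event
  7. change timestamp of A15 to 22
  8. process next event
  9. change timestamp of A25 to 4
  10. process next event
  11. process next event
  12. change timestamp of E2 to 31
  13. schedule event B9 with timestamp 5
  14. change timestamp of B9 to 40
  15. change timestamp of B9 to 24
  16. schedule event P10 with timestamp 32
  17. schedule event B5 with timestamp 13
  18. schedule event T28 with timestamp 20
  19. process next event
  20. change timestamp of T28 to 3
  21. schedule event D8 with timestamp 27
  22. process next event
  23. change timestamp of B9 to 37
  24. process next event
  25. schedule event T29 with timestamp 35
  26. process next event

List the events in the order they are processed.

P18, R1, A25, A15, B5, T28, D8, E2

add A15 (timestamp 33) → {A15:33}
add E2 (timestamp 29) → {E2:29, A15:33}
add R1 (timestamp 11) → {R1:11, E2:29, A15:33}
add P18 (timestamp 7) → {P18:7, R1:11, E2:29, A15:33}
add A25 (timestamp 14) → {P18:7, R1:11, A25:14, E2:29, A15:33}
process next event → P18; now {R1:11, A25:14, E2:29, A15:33}
update A15 to timestamp 22 → {R1:11, A25:14, A15:22, E2:29}
process next event → R1; now {A25:14, A15:22, E2:29}
update A25 to timestamp 4 → {A25:4, A15:22, E2:29}
process next event → A25; now {A15:22, E2:29}
process next event → A15; now {E2:29}
update E2 to timestamp 31 → {E2:31}
add B9 (timestamp 5) → {B9:5, E2:31}
update B9 to timestamp 40 → {E2:31, B9:40}
update B9 to timestamp 24 → {B9:24, E2:31}
add P10 (timestamp 32) → {B9:24, E2:31, P10:32}
add B5 (timestamp 13) → {B5:13, B9:24, E2:31, P10:32}
add T28 (timestamp 20) → {B5:13, T28:20, B9:24, E2:31, P10:32}
process next event → B5; now {T28:20, B9:24, E2:31, P10:32}
update T28 to timestamp 3 → {T28:3, B9:24, E2:31, P10:32}
add D8 (timestamp 27) → {T28:3, B9:24, D8:27, E2:31, P10:32}
process next event → T28; now {B9:24, D8:27, E2:31, P10:32}
update B9 to timestamp 37 → {D8:27, E2:31, P10:32, B9:37}
process next event → D8; now {E2:31, P10:32, B9:37}
add T29 (timestamp 35) → {E2:31, P10:32, T29:35, B9:37}
process next event → E2; now {P10:32, T29:35, B9:37}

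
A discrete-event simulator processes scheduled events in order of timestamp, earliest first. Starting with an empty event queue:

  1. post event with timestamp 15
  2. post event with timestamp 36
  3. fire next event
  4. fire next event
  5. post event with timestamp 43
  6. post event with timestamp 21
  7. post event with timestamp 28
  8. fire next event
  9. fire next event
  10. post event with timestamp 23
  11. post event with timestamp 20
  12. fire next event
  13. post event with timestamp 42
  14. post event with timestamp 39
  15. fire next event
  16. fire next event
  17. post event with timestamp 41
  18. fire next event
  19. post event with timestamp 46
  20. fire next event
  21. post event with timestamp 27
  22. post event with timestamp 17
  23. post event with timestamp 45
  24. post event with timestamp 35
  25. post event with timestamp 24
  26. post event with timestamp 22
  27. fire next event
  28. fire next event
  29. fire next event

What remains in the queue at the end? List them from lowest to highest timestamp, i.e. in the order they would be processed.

insert 15 → {15}
insert 36 → {15, 36}
fire next event → 15; now {36}
fire next event → 36; now {}
insert 43 → {43}
insert 21 → {21, 43}
insert 28 → {21, 28, 43}
fire next event → 21; now {28, 43}
fire next event → 28; now {43}
insert 23 → {23, 43}
insert 20 → {20, 23, 43}
fire next event → 20; now {23, 43}
insert 42 → {23, 42, 43}
insert 39 → {23, 39, 42, 43}
fire next event → 23; now {39, 42, 43}
fire next event → 39; now {42, 43}
insert 41 → {41, 42, 43}
fire next event → 41; now {42, 43}
insert 46 → {42, 43, 46}
fire next event → 42; now {43, 46}
insert 27 → {27, 43, 46}
insert 17 → {17, 27, 43, 46}
insert 45 → {17, 27, 43, 45, 46}
insert 35 → {17, 27, 35, 43, 45, 46}
insert 24 → {17, 24, 27, 35, 43, 45, 46}
insert 22 → {17, 22, 24, 27, 35, 43, 45, 46}
fire next event → 17; now {22, 24, 27, 35, 43, 45, 46}
fire next event → 22; now {24, 27, 35, 43, 45, 46}
fire next event → 24; now {27, 35, 43, 45, 46}

[27, 35, 43, 45, 46]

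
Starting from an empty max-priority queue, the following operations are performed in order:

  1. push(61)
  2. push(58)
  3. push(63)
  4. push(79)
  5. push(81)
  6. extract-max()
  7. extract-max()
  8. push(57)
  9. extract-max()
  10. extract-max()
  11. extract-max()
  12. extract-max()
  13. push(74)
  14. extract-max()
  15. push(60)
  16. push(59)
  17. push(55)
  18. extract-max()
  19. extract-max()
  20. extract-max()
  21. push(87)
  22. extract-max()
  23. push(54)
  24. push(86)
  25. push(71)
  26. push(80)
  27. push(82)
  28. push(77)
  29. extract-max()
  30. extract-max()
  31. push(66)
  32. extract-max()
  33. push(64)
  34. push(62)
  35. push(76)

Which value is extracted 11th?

insert 61 → {61}
insert 58 → {61, 58}
insert 63 → {63, 61, 58}
insert 79 → {79, 63, 61, 58}
insert 81 → {81, 79, 63, 61, 58}
extract-max → 81; now {79, 63, 61, 58}
extract-max → 79; now {63, 61, 58}
insert 57 → {63, 61, 58, 57}
extract-max → 63; now {61, 58, 57}
extract-max → 61; now {58, 57}
extract-max → 58; now {57}
extract-max → 57; now {}
insert 74 → {74}
extract-max → 74; now {}
insert 60 → {60}
insert 59 → {60, 59}
insert 55 → {60, 59, 55}
extract-max → 60; now {59, 55}
extract-max → 59; now {55}
extract-max → 55; now {}
insert 87 → {87}
extract-max → 87; now {}
insert 54 → {54}
insert 86 → {86, 54}
insert 71 → {86, 71, 54}
insert 80 → {86, 80, 71, 54}
insert 82 → {86, 82, 80, 71, 54}
insert 77 → {86, 82, 80, 77, 71, 54}
extract-max → 86; now {82, 80, 77, 71, 54}
extract-max → 82; now {80, 77, 71, 54}
insert 66 → {80, 77, 71, 66, 54}
extract-max → 80; now {77, 71, 66, 54}
insert 64 → {77, 71, 66, 64, 54}
insert 62 → {77, 71, 66, 64, 62, 54}
insert 76 → {77, 76, 71, 66, 64, 62, 54}

87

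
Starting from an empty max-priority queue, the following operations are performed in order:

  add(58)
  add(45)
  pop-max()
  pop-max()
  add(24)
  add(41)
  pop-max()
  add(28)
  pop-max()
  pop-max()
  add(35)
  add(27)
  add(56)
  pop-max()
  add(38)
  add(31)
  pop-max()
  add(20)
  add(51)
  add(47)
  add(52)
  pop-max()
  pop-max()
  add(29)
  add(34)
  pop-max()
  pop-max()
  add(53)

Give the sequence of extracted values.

insert 58 → {58}
insert 45 → {58, 45}
pop-max → 58; now {45}
pop-max → 45; now {}
insert 24 → {24}
insert 41 → {41, 24}
pop-max → 41; now {24}
insert 28 → {28, 24}
pop-max → 28; now {24}
pop-max → 24; now {}
insert 35 → {35}
insert 27 → {35, 27}
insert 56 → {56, 35, 27}
pop-max → 56; now {35, 27}
insert 38 → {38, 35, 27}
insert 31 → {38, 35, 31, 27}
pop-max → 38; now {35, 31, 27}
insert 20 → {35, 31, 27, 20}
insert 51 → {51, 35, 31, 27, 20}
insert 47 → {51, 47, 35, 31, 27, 20}
insert 52 → {52, 51, 47, 35, 31, 27, 20}
pop-max → 52; now {51, 47, 35, 31, 27, 20}
pop-max → 51; now {47, 35, 31, 27, 20}
insert 29 → {47, 35, 31, 29, 27, 20}
insert 34 → {47, 35, 34, 31, 29, 27, 20}
pop-max → 47; now {35, 34, 31, 29, 27, 20}
pop-max → 35; now {34, 31, 29, 27, 20}
insert 53 → {53, 34, 31, 29, 27, 20}

58 → 45 → 41 → 28 → 24 → 56 → 38 → 52 → 51 → 47 → 35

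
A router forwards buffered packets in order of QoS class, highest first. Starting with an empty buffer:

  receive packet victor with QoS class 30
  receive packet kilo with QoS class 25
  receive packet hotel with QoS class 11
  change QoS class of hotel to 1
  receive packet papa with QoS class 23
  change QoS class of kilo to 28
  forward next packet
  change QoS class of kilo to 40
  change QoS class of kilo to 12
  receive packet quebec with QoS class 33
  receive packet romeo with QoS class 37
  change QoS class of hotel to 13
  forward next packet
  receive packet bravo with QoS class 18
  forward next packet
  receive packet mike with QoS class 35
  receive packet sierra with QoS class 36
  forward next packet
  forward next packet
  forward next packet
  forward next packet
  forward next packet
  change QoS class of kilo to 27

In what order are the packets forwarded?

[victor, romeo, quebec, sierra, mike, papa, bravo, hotel]

add victor (QoS class 30) → {victor:30}
add kilo (QoS class 25) → {victor:30, kilo:25}
add hotel (QoS class 11) → {victor:30, kilo:25, hotel:11}
update hotel to QoS class 1 → {victor:30, kilo:25, hotel:1}
add papa (QoS class 23) → {victor:30, kilo:25, papa:23, hotel:1}
update kilo to QoS class 28 → {victor:30, kilo:28, papa:23, hotel:1}
forward next packet → victor; now {kilo:28, papa:23, hotel:1}
update kilo to QoS class 40 → {kilo:40, papa:23, hotel:1}
update kilo to QoS class 12 → {papa:23, kilo:12, hotel:1}
add quebec (QoS class 33) → {quebec:33, papa:23, kilo:12, hotel:1}
add romeo (QoS class 37) → {romeo:37, quebec:33, papa:23, kilo:12, hotel:1}
update hotel to QoS class 13 → {romeo:37, quebec:33, papa:23, hotel:13, kilo:12}
forward next packet → romeo; now {quebec:33, papa:23, hotel:13, kilo:12}
add bravo (QoS class 18) → {quebec:33, papa:23, bravo:18, hotel:13, kilo:12}
forward next packet → quebec; now {papa:23, bravo:18, hotel:13, kilo:12}
add mike (QoS class 35) → {mike:35, papa:23, bravo:18, hotel:13, kilo:12}
add sierra (QoS class 36) → {sierra:36, mike:35, papa:23, bravo:18, hotel:13, kilo:12}
forward next packet → sierra; now {mike:35, papa:23, bravo:18, hotel:13, kilo:12}
forward next packet → mike; now {papa:23, bravo:18, hotel:13, kilo:12}
forward next packet → papa; now {bravo:18, hotel:13, kilo:12}
forward next packet → bravo; now {hotel:13, kilo:12}
forward next packet → hotel; now {kilo:12}
update kilo to QoS class 27 → {kilo:27}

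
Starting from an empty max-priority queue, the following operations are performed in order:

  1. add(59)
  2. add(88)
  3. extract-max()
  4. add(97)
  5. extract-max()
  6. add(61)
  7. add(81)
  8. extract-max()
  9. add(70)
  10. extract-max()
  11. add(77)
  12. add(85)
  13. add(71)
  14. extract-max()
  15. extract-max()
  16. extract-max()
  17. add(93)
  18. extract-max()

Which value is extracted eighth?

93

insert 59 → {59}
insert 88 → {88, 59}
extract-max → 88; now {59}
insert 97 → {97, 59}
extract-max → 97; now {59}
insert 61 → {61, 59}
insert 81 → {81, 61, 59}
extract-max → 81; now {61, 59}
insert 70 → {70, 61, 59}
extract-max → 70; now {61, 59}
insert 77 → {77, 61, 59}
insert 85 → {85, 77, 61, 59}
insert 71 → {85, 77, 71, 61, 59}
extract-max → 85; now {77, 71, 61, 59}
extract-max → 77; now {71, 61, 59}
extract-max → 71; now {61, 59}
insert 93 → {93, 61, 59}
extract-max → 93; now {61, 59}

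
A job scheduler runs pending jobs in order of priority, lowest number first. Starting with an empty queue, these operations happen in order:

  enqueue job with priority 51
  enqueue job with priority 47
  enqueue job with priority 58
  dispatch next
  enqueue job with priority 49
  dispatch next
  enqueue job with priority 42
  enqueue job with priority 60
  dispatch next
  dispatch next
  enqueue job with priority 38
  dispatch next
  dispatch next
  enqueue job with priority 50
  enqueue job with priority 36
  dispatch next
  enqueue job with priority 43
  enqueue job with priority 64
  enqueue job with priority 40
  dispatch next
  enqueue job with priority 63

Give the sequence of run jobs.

insert 51 → {51}
insert 47 → {47, 51}
insert 58 → {47, 51, 58}
dispatch next → 47; now {51, 58}
insert 49 → {49, 51, 58}
dispatch next → 49; now {51, 58}
insert 42 → {42, 51, 58}
insert 60 → {42, 51, 58, 60}
dispatch next → 42; now {51, 58, 60}
dispatch next → 51; now {58, 60}
insert 38 → {38, 58, 60}
dispatch next → 38; now {58, 60}
dispatch next → 58; now {60}
insert 50 → {50, 60}
insert 36 → {36, 50, 60}
dispatch next → 36; now {50, 60}
insert 43 → {43, 50, 60}
insert 64 → {43, 50, 60, 64}
insert 40 → {40, 43, 50, 60, 64}
dispatch next → 40; now {43, 50, 60, 64}
insert 63 → {43, 50, 60, 63, 64}

47, 49, 42, 51, 38, 58, 36, 40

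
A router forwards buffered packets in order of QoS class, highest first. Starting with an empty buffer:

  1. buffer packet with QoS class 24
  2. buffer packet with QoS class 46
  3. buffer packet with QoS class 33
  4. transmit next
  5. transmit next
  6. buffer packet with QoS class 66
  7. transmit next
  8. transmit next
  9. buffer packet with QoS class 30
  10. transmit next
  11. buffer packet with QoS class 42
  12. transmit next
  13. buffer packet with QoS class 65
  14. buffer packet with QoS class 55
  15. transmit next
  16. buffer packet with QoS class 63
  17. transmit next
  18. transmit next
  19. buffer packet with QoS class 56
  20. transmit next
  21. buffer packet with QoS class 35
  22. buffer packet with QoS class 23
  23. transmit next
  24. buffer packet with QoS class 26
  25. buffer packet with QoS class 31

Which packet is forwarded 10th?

56

insert 24 → {24}
insert 46 → {46, 24}
insert 33 → {46, 33, 24}
transmit next → 46; now {33, 24}
transmit next → 33; now {24}
insert 66 → {66, 24}
transmit next → 66; now {24}
transmit next → 24; now {}
insert 30 → {30}
transmit next → 30; now {}
insert 42 → {42}
transmit next → 42; now {}
insert 65 → {65}
insert 55 → {65, 55}
transmit next → 65; now {55}
insert 63 → {63, 55}
transmit next → 63; now {55}
transmit next → 55; now {}
insert 56 → {56}
transmit next → 56; now {}
insert 35 → {35}
insert 23 → {35, 23}
transmit next → 35; now {23}
insert 26 → {26, 23}
insert 31 → {31, 26, 23}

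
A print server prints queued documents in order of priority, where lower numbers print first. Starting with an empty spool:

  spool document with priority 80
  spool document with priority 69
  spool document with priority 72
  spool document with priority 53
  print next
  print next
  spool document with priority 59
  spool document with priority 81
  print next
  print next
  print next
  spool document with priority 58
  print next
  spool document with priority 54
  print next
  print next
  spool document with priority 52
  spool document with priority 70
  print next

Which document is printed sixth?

insert 80 → {80}
insert 69 → {69, 80}
insert 72 → {69, 72, 80}
insert 53 → {53, 69, 72, 80}
print next → 53; now {69, 72, 80}
print next → 69; now {72, 80}
insert 59 → {59, 72, 80}
insert 81 → {59, 72, 80, 81}
print next → 59; now {72, 80, 81}
print next → 72; now {80, 81}
print next → 80; now {81}
insert 58 → {58, 81}
print next → 58; now {81}
insert 54 → {54, 81}
print next → 54; now {81}
print next → 81; now {}
insert 52 → {52}
insert 70 → {52, 70}
print next → 52; now {70}

58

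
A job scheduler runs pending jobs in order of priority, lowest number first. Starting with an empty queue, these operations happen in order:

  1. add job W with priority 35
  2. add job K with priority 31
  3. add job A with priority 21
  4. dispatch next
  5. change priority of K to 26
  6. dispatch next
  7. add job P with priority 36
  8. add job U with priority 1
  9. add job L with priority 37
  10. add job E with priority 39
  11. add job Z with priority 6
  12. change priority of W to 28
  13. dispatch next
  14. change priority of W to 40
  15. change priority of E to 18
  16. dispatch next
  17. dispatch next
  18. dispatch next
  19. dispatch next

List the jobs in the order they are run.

[A, K, U, Z, E, P, L]

add W (priority 35) → {W:35}
add K (priority 31) → {K:31, W:35}
add A (priority 21) → {A:21, K:31, W:35}
dispatch next → A; now {K:31, W:35}
update K to priority 26 → {K:26, W:35}
dispatch next → K; now {W:35}
add P (priority 36) → {W:35, P:36}
add U (priority 1) → {U:1, W:35, P:36}
add L (priority 37) → {U:1, W:35, P:36, L:37}
add E (priority 39) → {U:1, W:35, P:36, L:37, E:39}
add Z (priority 6) → {U:1, Z:6, W:35, P:36, L:37, E:39}
update W to priority 28 → {U:1, Z:6, W:28, P:36, L:37, E:39}
dispatch next → U; now {Z:6, W:28, P:36, L:37, E:39}
update W to priority 40 → {Z:6, P:36, L:37, E:39, W:40}
update E to priority 18 → {Z:6, E:18, P:36, L:37, W:40}
dispatch next → Z; now {E:18, P:36, L:37, W:40}
dispatch next → E; now {P:36, L:37, W:40}
dispatch next → P; now {L:37, W:40}
dispatch next → L; now {W:40}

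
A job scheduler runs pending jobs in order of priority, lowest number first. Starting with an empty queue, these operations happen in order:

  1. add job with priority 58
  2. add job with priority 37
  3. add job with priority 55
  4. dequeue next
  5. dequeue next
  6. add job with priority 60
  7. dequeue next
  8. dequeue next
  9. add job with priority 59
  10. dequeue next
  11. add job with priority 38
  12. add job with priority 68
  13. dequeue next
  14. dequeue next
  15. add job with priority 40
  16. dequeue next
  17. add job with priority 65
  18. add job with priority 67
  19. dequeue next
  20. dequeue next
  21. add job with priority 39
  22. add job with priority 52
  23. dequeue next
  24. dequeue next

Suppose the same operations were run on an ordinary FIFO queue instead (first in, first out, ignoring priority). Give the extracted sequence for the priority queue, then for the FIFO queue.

priority queue: 37, 55, 58, 60, 59, 38, 68, 40, 65, 67, 39, 52; FIFO queue: 58, 37, 55, 60, 59, 38, 68, 40, 65, 67, 39, 52

insert 58 → {58}
insert 37 → {37, 58}
insert 55 → {37, 55, 58}
dequeue next → 37; now {55, 58}
dequeue next → 55; now {58}
insert 60 → {58, 60}
dequeue next → 58; now {60}
dequeue next → 60; now {}
insert 59 → {59}
dequeue next → 59; now {}
insert 38 → {38}
insert 68 → {38, 68}
dequeue next → 38; now {68}
dequeue next → 68; now {}
insert 40 → {40}
dequeue next → 40; now {}
insert 65 → {65}
insert 67 → {65, 67}
dequeue next → 65; now {67}
dequeue next → 67; now {}
insert 39 → {39}
insert 52 → {39, 52}
dequeue next → 39; now {52}
dequeue next → 52; now {}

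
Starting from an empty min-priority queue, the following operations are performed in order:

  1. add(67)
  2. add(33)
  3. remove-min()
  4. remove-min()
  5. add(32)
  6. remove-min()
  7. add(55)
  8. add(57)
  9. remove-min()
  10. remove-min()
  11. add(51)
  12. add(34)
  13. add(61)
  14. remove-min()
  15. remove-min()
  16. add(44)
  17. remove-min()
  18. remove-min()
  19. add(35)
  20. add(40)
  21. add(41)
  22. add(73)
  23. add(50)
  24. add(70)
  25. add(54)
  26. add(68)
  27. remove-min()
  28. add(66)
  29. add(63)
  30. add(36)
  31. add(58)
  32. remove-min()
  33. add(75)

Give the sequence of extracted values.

33 → 67 → 32 → 55 → 57 → 34 → 51 → 44 → 61 → 35 → 36

insert 67 → {67}
insert 33 → {33, 67}
remove-min → 33; now {67}
remove-min → 67; now {}
insert 32 → {32}
remove-min → 32; now {}
insert 55 → {55}
insert 57 → {55, 57}
remove-min → 55; now {57}
remove-min → 57; now {}
insert 51 → {51}
insert 34 → {34, 51}
insert 61 → {34, 51, 61}
remove-min → 34; now {51, 61}
remove-min → 51; now {61}
insert 44 → {44, 61}
remove-min → 44; now {61}
remove-min → 61; now {}
insert 35 → {35}
insert 40 → {35, 40}
insert 41 → {35, 40, 41}
insert 73 → {35, 40, 41, 73}
insert 50 → {35, 40, 41, 50, 73}
insert 70 → {35, 40, 41, 50, 70, 73}
insert 54 → {35, 40, 41, 50, 54, 70, 73}
insert 68 → {35, 40, 41, 50, 54, 68, 70, 73}
remove-min → 35; now {40, 41, 50, 54, 68, 70, 73}
insert 66 → {40, 41, 50, 54, 66, 68, 70, 73}
insert 63 → {40, 41, 50, 54, 63, 66, 68, 70, 73}
insert 36 → {36, 40, 41, 50, 54, 63, 66, 68, 70, 73}
insert 58 → {36, 40, 41, 50, 54, 58, 63, 66, 68, 70, 73}
remove-min → 36; now {40, 41, 50, 54, 58, 63, 66, 68, 70, 73}
insert 75 → {40, 41, 50, 54, 58, 63, 66, 68, 70, 73, 75}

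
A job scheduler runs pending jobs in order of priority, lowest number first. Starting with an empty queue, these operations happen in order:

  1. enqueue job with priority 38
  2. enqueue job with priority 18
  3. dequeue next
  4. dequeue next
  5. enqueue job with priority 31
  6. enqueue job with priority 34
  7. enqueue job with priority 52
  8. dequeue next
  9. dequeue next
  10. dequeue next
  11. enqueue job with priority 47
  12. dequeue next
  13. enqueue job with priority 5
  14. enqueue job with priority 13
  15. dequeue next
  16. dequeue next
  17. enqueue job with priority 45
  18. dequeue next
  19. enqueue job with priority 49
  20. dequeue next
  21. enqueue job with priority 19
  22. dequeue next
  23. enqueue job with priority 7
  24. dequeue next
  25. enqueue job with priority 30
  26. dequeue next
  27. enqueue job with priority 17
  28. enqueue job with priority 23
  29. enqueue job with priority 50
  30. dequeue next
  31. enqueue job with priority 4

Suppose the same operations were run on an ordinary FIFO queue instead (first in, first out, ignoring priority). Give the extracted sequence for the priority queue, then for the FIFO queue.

priority queue: 18 → 38 → 31 → 34 → 52 → 47 → 5 → 13 → 45 → 49 → 19 → 7 → 30 → 17; FIFO queue: [38, 18, 31, 34, 52, 47, 5, 13, 45, 49, 19, 7, 30, 17]

insert 38 → {38}
insert 18 → {18, 38}
dequeue next → 18; now {38}
dequeue next → 38; now {}
insert 31 → {31}
insert 34 → {31, 34}
insert 52 → {31, 34, 52}
dequeue next → 31; now {34, 52}
dequeue next → 34; now {52}
dequeue next → 52; now {}
insert 47 → {47}
dequeue next → 47; now {}
insert 5 → {5}
insert 13 → {5, 13}
dequeue next → 5; now {13}
dequeue next → 13; now {}
insert 45 → {45}
dequeue next → 45; now {}
insert 49 → {49}
dequeue next → 49; now {}
insert 19 → {19}
dequeue next → 19; now {}
insert 7 → {7}
dequeue next → 7; now {}
insert 30 → {30}
dequeue next → 30; now {}
insert 17 → {17}
insert 23 → {17, 23}
insert 50 → {17, 23, 50}
dequeue next → 17; now {23, 50}
insert 4 → {4, 23, 50}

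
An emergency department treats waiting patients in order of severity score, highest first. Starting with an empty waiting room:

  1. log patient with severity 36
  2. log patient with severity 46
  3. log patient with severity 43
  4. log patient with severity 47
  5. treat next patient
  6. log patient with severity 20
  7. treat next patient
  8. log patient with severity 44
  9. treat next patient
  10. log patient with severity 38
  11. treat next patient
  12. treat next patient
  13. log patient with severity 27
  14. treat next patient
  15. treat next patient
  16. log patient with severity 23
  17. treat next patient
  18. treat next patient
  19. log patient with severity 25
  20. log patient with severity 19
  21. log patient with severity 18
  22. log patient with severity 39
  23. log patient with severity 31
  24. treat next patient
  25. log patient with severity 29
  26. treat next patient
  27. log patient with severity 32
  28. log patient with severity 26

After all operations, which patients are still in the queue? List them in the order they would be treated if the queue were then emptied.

32 → 29 → 26 → 25 → 19 → 18

insert 36 → {36}
insert 46 → {46, 36}
insert 43 → {46, 43, 36}
insert 47 → {47, 46, 43, 36}
treat next patient → 47; now {46, 43, 36}
insert 20 → {46, 43, 36, 20}
treat next patient → 46; now {43, 36, 20}
insert 44 → {44, 43, 36, 20}
treat next patient → 44; now {43, 36, 20}
insert 38 → {43, 38, 36, 20}
treat next patient → 43; now {38, 36, 20}
treat next patient → 38; now {36, 20}
insert 27 → {36, 27, 20}
treat next patient → 36; now {27, 20}
treat next patient → 27; now {20}
insert 23 → {23, 20}
treat next patient → 23; now {20}
treat next patient → 20; now {}
insert 25 → {25}
insert 19 → {25, 19}
insert 18 → {25, 19, 18}
insert 39 → {39, 25, 19, 18}
insert 31 → {39, 31, 25, 19, 18}
treat next patient → 39; now {31, 25, 19, 18}
insert 29 → {31, 29, 25, 19, 18}
treat next patient → 31; now {29, 25, 19, 18}
insert 32 → {32, 29, 25, 19, 18}
insert 26 → {32, 29, 26, 25, 19, 18}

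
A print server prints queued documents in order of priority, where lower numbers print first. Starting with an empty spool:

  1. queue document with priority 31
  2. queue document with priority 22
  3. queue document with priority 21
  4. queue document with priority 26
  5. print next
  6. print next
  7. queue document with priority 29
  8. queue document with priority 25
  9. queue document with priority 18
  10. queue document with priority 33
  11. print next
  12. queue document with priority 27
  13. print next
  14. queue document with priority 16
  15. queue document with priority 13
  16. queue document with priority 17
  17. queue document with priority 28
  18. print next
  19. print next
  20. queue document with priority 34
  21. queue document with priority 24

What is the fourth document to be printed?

25

insert 31 → {31}
insert 22 → {22, 31}
insert 21 → {21, 22, 31}
insert 26 → {21, 22, 26, 31}
print next → 21; now {22, 26, 31}
print next → 22; now {26, 31}
insert 29 → {26, 29, 31}
insert 25 → {25, 26, 29, 31}
insert 18 → {18, 25, 26, 29, 31}
insert 33 → {18, 25, 26, 29, 31, 33}
print next → 18; now {25, 26, 29, 31, 33}
insert 27 → {25, 26, 27, 29, 31, 33}
print next → 25; now {26, 27, 29, 31, 33}
insert 16 → {16, 26, 27, 29, 31, 33}
insert 13 → {13, 16, 26, 27, 29, 31, 33}
insert 17 → {13, 16, 17, 26, 27, 29, 31, 33}
insert 28 → {13, 16, 17, 26, 27, 28, 29, 31, 33}
print next → 13; now {16, 17, 26, 27, 28, 29, 31, 33}
print next → 16; now {17, 26, 27, 28, 29, 31, 33}
insert 34 → {17, 26, 27, 28, 29, 31, 33, 34}
insert 24 → {17, 24, 26, 27, 28, 29, 31, 33, 34}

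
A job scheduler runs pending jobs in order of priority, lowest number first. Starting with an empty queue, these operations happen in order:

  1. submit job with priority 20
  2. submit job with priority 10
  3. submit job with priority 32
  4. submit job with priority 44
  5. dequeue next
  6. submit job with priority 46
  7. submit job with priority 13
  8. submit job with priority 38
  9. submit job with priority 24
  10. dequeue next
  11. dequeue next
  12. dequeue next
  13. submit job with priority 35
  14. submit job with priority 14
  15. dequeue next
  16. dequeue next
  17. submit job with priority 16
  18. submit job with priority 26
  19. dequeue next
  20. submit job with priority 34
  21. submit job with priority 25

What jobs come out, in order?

insert 20 → {20}
insert 10 → {10, 20}
insert 32 → {10, 20, 32}
insert 44 → {10, 20, 32, 44}
dequeue next → 10; now {20, 32, 44}
insert 46 → {20, 32, 44, 46}
insert 13 → {13, 20, 32, 44, 46}
insert 38 → {13, 20, 32, 38, 44, 46}
insert 24 → {13, 20, 24, 32, 38, 44, 46}
dequeue next → 13; now {20, 24, 32, 38, 44, 46}
dequeue next → 20; now {24, 32, 38, 44, 46}
dequeue next → 24; now {32, 38, 44, 46}
insert 35 → {32, 35, 38, 44, 46}
insert 14 → {14, 32, 35, 38, 44, 46}
dequeue next → 14; now {32, 35, 38, 44, 46}
dequeue next → 32; now {35, 38, 44, 46}
insert 16 → {16, 35, 38, 44, 46}
insert 26 → {16, 26, 35, 38, 44, 46}
dequeue next → 16; now {26, 35, 38, 44, 46}
insert 34 → {26, 34, 35, 38, 44, 46}
insert 25 → {25, 26, 34, 35, 38, 44, 46}

10 → 13 → 20 → 24 → 14 → 32 → 16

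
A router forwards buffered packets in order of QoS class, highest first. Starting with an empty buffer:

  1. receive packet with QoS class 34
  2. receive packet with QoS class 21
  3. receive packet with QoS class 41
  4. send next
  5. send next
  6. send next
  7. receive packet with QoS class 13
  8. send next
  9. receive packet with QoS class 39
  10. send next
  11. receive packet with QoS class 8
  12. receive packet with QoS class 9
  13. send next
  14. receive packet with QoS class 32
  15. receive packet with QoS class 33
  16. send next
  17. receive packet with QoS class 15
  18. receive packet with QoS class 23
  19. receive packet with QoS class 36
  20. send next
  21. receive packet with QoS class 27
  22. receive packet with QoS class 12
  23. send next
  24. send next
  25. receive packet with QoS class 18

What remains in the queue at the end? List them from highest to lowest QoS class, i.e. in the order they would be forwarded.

[23, 18, 15, 12, 8]

insert 34 → {34}
insert 21 → {34, 21}
insert 41 → {41, 34, 21}
send next → 41; now {34, 21}
send next → 34; now {21}
send next → 21; now {}
insert 13 → {13}
send next → 13; now {}
insert 39 → {39}
send next → 39; now {}
insert 8 → {8}
insert 9 → {9, 8}
send next → 9; now {8}
insert 32 → {32, 8}
insert 33 → {33, 32, 8}
send next → 33; now {32, 8}
insert 15 → {32, 15, 8}
insert 23 → {32, 23, 15, 8}
insert 36 → {36, 32, 23, 15, 8}
send next → 36; now {32, 23, 15, 8}
insert 27 → {32, 27, 23, 15, 8}
insert 12 → {32, 27, 23, 15, 12, 8}
send next → 32; now {27, 23, 15, 12, 8}
send next → 27; now {23, 15, 12, 8}
insert 18 → {23, 18, 15, 12, 8}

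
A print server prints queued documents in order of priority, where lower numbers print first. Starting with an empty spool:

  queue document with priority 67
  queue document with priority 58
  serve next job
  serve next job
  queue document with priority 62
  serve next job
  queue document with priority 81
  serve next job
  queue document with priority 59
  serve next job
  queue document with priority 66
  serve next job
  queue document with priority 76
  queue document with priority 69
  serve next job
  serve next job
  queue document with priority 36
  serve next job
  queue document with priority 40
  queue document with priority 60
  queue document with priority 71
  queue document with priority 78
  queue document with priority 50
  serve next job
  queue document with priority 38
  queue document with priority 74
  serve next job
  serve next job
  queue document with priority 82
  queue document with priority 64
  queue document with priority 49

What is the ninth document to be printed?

36

insert 67 → {67}
insert 58 → {58, 67}
serve next job → 58; now {67}
serve next job → 67; now {}
insert 62 → {62}
serve next job → 62; now {}
insert 81 → {81}
serve next job → 81; now {}
insert 59 → {59}
serve next job → 59; now {}
insert 66 → {66}
serve next job → 66; now {}
insert 76 → {76}
insert 69 → {69, 76}
serve next job → 69; now {76}
serve next job → 76; now {}
insert 36 → {36}
serve next job → 36; now {}
insert 40 → {40}
insert 60 → {40, 60}
insert 71 → {40, 60, 71}
insert 78 → {40, 60, 71, 78}
insert 50 → {40, 50, 60, 71, 78}
serve next job → 40; now {50, 60, 71, 78}
insert 38 → {38, 50, 60, 71, 78}
insert 74 → {38, 50, 60, 71, 74, 78}
serve next job → 38; now {50, 60, 71, 74, 78}
serve next job → 50; now {60, 71, 74, 78}
insert 82 → {60, 71, 74, 78, 82}
insert 64 → {60, 64, 71, 74, 78, 82}
insert 49 → {49, 60, 64, 71, 74, 78, 82}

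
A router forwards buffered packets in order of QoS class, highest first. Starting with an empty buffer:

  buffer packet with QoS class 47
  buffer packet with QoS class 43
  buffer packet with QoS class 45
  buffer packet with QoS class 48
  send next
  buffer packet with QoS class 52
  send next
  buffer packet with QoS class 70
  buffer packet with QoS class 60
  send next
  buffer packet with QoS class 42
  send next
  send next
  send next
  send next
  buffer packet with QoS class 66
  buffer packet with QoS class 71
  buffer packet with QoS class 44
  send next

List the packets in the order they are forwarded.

insert 47 → {47}
insert 43 → {47, 43}
insert 45 → {47, 45, 43}
insert 48 → {48, 47, 45, 43}
send next → 48; now {47, 45, 43}
insert 52 → {52, 47, 45, 43}
send next → 52; now {47, 45, 43}
insert 70 → {70, 47, 45, 43}
insert 60 → {70, 60, 47, 45, 43}
send next → 70; now {60, 47, 45, 43}
insert 42 → {60, 47, 45, 43, 42}
send next → 60; now {47, 45, 43, 42}
send next → 47; now {45, 43, 42}
send next → 45; now {43, 42}
send next → 43; now {42}
insert 66 → {66, 42}
insert 71 → {71, 66, 42}
insert 44 → {71, 66, 44, 42}
send next → 71; now {66, 44, 42}

48 → 52 → 70 → 60 → 47 → 45 → 43 → 71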